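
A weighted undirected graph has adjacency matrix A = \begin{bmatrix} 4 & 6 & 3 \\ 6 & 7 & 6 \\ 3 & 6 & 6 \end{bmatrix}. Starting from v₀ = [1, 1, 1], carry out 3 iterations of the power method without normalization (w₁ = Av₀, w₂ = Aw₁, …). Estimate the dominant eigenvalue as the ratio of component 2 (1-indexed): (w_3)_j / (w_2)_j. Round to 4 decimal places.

w1 = Av₀ = (13, 19, 15)
w2 = Aw1 = (211, 301, 243)
w3 = Aw2 = (3379, 4831, 3897)
Ratio at component: 4831 / 301 = 16.0498

16.0498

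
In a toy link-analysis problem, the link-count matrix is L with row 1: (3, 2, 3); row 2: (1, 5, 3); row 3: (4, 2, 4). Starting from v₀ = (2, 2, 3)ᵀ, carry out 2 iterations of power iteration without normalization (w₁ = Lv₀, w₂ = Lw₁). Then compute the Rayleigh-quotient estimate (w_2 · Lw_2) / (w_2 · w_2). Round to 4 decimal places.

λ ≈ 9.0735

w1 = Lv₀ = (3·2 + 2·2 + 3·3; 1·2 + 5·2 + 3·3; 4·2 + 2·2 + 4·3) = (19, 21, 24)
w2 = Lw1 = (3·19 + 2·21 + 3·24; 1·19 + 5·21 + 3·24; 4·19 + 2·21 + 4·24) = (171, 196, 214)
Lw2 = (1547, 1793, 1932)
w2·Lw2 = 171·1547 + 196·1793 + 214·1932 = 1029413; w2·w2 = 171·171 + 196·196 + 214·214 = 113453
λ ≈ 1029413/113453 = 9.0735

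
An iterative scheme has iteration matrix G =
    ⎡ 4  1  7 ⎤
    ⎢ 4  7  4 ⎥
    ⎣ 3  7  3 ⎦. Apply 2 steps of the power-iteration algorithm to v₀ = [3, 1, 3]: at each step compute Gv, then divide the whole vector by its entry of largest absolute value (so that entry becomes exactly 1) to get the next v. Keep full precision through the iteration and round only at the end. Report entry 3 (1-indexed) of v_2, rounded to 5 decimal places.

Gv0 = (34.000000, 31.000000, 25.000000); divide by 34.000000 → v1 = (1.000000, 0.911765, 0.735294)
Gv1 = (10.058824, 13.323529, 11.588235); divide by 13.323529 → v2 = (0.754967, 1.000000, 0.869757)
Requested entry of v2: 394/453 = 0.86976

0.86976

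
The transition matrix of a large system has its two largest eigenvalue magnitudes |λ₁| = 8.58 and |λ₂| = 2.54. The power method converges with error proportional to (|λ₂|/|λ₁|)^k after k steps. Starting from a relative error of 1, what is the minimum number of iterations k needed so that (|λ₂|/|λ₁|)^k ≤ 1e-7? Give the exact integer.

|λ₂/λ₁| = 2.54/8.58 = 0.29604
Need k ≥ ln(1e-7) / ln(0.29604) = -16.1181 / -1.2173 ≈ 13.241
Smallest integer k satisfying the bound: 14

14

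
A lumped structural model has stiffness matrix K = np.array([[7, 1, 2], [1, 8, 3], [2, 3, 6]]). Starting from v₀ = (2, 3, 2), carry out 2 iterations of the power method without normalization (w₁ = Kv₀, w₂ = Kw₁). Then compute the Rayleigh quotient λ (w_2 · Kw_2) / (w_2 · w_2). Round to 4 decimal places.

w1 = Kv₀ = (7·2 + 1·3 + 2·2; 1·2 + 8·3 + 3·2; 2·2 + 3·3 + 6·2) = (21, 32, 25)
w2 = Kw1 = (7·21 + 1·32 + 2·25; 1·21 + 8·32 + 3·25; 2·21 + 3·32 + 6·25) = (229, 352, 288)
Kw2 = (2531, 3909, 3242)
w2·Kw2 = 229·2531 + 352·3909 + 288·3242 = 2889263; w2·w2 = 229·229 + 352·352 + 288·288 = 259289
λ ≈ 2889263/259289 = 11.1430

11.1430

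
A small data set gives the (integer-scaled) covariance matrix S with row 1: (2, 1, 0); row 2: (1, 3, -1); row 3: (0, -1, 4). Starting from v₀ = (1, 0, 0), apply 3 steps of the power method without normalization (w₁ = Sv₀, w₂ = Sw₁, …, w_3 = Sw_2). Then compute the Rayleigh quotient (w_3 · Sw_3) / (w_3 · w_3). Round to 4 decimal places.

w1 = Sv₀ = (2·1 + 1·0 + 0·0; 1·1 + 3·0 + (-1)·0; 0·1 + (-1)·0 + 4·0) = (2, 1, 0)
w2 = Sw1 = (2·2 + 1·1 + 0·0; 1·2 + 3·1 + (-1)·0; 0·2 + (-1)·1 + 4·0) = (5, 5, -1)
w3 = Sw2 = (15, 21, -9)
Sw3 = (51, 87, -57)
w3·Sw3 = 15·51 + 21·87 + (-9)·(-57) = 3105; w3·w3 = 15·15 + 21·21 + (-9)·(-9) = 747
λ ≈ 3105/747 = 4.1566

λ ≈ 4.1566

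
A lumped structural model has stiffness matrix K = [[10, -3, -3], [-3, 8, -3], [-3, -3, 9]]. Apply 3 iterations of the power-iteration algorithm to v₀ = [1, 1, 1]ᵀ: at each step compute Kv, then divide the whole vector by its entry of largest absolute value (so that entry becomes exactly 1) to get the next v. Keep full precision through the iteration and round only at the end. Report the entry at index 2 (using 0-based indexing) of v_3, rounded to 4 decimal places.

Kv0 = (4.00000, 2.00000, 3.00000); divide by 4.00000 → v1 = (1.00000, 0.50000, 0.75000)
Kv1 = (6.25000, -1.25000, 2.25000); divide by 6.25000 → v2 = (1.00000, -0.20000, 0.36000)
Kv2 = (9.52000, -5.68000, 0.84000); divide by 9.52000 → v3 = (1.00000, -0.59664, 0.08824)
Requested entry of v3: 21/238 = 0.0882

0.0882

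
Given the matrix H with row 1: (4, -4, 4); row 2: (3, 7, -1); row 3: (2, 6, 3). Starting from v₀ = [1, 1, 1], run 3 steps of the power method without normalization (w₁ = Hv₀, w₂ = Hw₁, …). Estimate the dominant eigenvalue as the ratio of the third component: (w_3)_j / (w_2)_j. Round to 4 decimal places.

7.5474

w1 = Hv₀ = (4·1 + (-4)·1 + 4·1; 3·1 + 7·1 + (-1)·1; 2·1 + 6·1 + 3·1) = (4, 9, 11)
w2 = Hw1 = (4·4 + (-4)·9 + 4·11; 3·4 + 7·9 + (-1)·11; 2·4 + 6·9 + 3·11) = (24, 64, 95)
w3 = Hw2 = (220, 425, 717)
Ratio at component: 717 / 95 = 7.5474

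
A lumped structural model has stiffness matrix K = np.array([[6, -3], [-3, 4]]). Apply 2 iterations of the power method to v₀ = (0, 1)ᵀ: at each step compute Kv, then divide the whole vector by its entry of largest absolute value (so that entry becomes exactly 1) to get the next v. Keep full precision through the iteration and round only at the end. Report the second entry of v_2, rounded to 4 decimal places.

-0.8333

Kv0 = (-3.00000, 4.00000); divide by 4.00000 → v1 = (-0.75000, 1.00000)
Kv1 = (-7.50000, 6.25000); divide by -7.50000 → v2 = (1.00000, -0.83333)
Requested entry of v2: 25/-30 = -0.8333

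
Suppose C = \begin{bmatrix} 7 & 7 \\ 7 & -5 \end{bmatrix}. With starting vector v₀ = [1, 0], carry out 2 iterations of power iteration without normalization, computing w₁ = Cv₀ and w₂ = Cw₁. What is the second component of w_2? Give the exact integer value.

w1 = Cv₀ = (7, 7)
w2 = Cw1 = (98, 14)
The requested component of w2 is 14.

14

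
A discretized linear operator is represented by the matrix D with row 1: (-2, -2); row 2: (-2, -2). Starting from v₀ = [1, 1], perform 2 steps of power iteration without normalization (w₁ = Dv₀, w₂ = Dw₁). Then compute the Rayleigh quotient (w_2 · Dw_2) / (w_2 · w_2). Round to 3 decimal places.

w1 = Dv₀ = ((-2)·1 + (-2)·1; (-2)·1 + (-2)·1) = (-4, -4)
w2 = Dw1 = ((-2)·(-4) + (-2)·(-4); (-2)·(-4) + (-2)·(-4)) = (16, 16)
Dw2 = (-64, -64)
w2·Dw2 = 16·(-64) + 16·(-64) = -2048; w2·w2 = 16·16 + 16·16 = 512
λ ≈ -2048/512 = -4.000

λ ≈ -4.000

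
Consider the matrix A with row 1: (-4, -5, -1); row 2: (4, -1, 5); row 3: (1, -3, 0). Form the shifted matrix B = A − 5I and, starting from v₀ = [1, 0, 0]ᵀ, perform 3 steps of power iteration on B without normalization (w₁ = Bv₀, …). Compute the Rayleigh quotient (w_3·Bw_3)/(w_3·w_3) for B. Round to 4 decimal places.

-5.0120

B = A − 5I has rows (-9, -5, -1); (4, -6, 5); (1, -3, -5)
w1 = Bv₀ = ((-9)·1 + (-5)·0 + (-1)·0; 4·1 + (-6)·0 + 5·0; 1·1 + (-3)·0 + (-5)·0) = (-9, 4, 1)
w2 = Bw1 = ((-9)·(-9) + (-5)·4 + (-1)·1; 4·(-9) + (-6)·4 + 5·1; 1·(-9) + (-3)·4 + (-5)·1) = (60, -55, -26)
w3 = Bw2 = (-239, 440, 355)
Bw3 = (-404, -1821, -3334)
w3·Bw3 = -1888254; w3·w3 = 376746; μ ≈ -1888254/376746 = -5.0120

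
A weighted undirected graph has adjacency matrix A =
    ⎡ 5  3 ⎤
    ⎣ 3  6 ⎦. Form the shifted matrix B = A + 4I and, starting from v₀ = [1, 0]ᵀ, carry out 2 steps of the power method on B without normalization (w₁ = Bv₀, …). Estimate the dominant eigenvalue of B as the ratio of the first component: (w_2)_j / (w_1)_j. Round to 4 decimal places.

10.0000

B = A + 4I has rows (9, 3); (3, 10)
w1 = Bv₀ = (9·1 + 3·0; 3·1 + 10·0) = (9, 3)
w2 = Bw1 = (9·9 + 3·3; 3·9 + 10·3) = (90, 57)
Ratio: 90/9 = 10.0000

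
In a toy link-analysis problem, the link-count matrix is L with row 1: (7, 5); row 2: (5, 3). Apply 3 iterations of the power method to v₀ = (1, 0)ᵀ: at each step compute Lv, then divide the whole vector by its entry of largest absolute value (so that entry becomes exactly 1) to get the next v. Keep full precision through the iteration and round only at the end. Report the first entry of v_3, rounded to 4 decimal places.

Lv0 = (7.00000, 5.00000); divide by 7.00000 → v1 = (1.00000, 0.71429)
Lv1 = (10.57143, 7.14286); divide by 10.57143 → v2 = (1.00000, 0.67568)
Lv2 = (10.37838, 7.02703); divide by 10.37838 → v3 = (1.00000, 0.67708)
Requested entry of v3: 768/768 = 1.0000

1.0000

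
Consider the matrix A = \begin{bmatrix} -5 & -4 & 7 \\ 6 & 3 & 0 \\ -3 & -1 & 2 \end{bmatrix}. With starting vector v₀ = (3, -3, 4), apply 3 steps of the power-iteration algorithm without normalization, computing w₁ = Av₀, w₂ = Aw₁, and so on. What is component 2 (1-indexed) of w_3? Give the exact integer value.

-351

w1 = Av₀ = (25, 9, 2)
w2 = Aw1 = (-147, 177, -80)
w3 = Aw2 = (-533, -351, 104)
The requested component of w3 is -351.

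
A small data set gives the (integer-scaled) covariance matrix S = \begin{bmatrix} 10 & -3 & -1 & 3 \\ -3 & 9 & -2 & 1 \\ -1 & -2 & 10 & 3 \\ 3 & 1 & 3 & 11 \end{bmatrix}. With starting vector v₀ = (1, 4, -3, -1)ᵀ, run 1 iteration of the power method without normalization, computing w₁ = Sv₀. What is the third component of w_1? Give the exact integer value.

w1 = Sv₀ = (10·1 + (-3)·4 + (-1)·(-3) + 3·(-1); (-3)·1 + 9·4 + (-2)·(-3) + 1·(-1); (-1)·1 + (-2)·4 + 10·(-3) + 3·(-1); 3·1 + 1·4 + 3·(-3) + 11·(-1)) = (-2, 38, -42, -13)
The requested component of w1 is -42.

-42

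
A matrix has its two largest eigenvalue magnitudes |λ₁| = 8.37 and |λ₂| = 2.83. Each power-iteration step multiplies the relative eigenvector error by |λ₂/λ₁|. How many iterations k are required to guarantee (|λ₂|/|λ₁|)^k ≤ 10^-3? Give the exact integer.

7

|λ₂/λ₁| = 2.83/8.37 = 0.33811
Need k ≥ ln(10^-3) / ln(0.33811) = -6.9078 / -1.0844 ≈ 6.370
Smallest integer k satisfying the bound: 7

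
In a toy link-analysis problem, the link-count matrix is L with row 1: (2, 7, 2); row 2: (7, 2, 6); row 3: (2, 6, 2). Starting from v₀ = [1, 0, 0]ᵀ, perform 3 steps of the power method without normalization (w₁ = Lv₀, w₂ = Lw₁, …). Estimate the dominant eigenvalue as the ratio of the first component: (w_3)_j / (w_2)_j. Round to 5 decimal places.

8.66667

w1 = Lv₀ = (2·1 + 7·0 + 2·0; 7·1 + 2·0 + 6·0; 2·1 + 6·0 + 2·0) = (2, 7, 2)
w2 = Lw1 = (2·2 + 7·7 + 2·2; 7·2 + 2·7 + 6·2; 2·2 + 6·7 + 2·2) = (57, 40, 50)
w3 = Lw2 = (494, 779, 454)
Ratio at component: 494 / 57 = 8.66667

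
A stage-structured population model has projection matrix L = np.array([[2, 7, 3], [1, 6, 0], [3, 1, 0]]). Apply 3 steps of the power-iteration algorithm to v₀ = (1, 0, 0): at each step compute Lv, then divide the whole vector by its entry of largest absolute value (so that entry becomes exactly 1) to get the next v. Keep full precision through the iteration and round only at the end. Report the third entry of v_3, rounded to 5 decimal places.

Lv0 = (2.000000, 1.000000, 3.000000); divide by 3.000000 → v1 = (0.666667, 0.333333, 1.000000)
Lv1 = (6.666667, 2.666667, 2.333333); divide by 6.666667 → v2 = (1.000000, 0.400000, 0.350000)
Lv2 = (5.850000, 3.400000, 3.400000); divide by 5.850000 → v3 = (1.000000, 0.581197, 0.581197)
Requested entry of v3: 68/117 = 0.58120

0.58120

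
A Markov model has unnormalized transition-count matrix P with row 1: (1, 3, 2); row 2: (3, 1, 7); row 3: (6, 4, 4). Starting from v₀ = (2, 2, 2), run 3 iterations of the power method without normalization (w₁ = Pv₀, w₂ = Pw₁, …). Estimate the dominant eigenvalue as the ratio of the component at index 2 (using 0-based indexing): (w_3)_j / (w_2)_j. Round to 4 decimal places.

w1 = Pv₀ = (12, 22, 28)
w2 = Pw1 = (134, 254, 272)
w3 = Pw2 = (1440, 2560, 2908)
Ratio at component: 2908 / 272 = 10.6912

λ ≈ 10.6912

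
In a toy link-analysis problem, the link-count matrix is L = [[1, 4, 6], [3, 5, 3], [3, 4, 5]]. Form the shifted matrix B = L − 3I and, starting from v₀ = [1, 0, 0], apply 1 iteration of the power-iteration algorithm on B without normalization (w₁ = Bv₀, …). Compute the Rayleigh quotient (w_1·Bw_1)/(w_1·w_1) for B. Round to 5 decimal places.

B = L − 3I has rows (-2, 4, 6); (3, 2, 3); (3, 4, 2)
w1 = Bv₀ = (-2, 3, 3)
Bw1 = (34, 9, 12)
w1·Bw1 = -5; w1·w1 = 22; μ ≈ -5/22 = -0.22727

μ ≈ -0.22727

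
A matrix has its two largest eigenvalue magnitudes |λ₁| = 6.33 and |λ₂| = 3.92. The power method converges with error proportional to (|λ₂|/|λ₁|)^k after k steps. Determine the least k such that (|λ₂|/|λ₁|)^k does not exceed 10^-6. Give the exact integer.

29

|λ₂/λ₁| = 3.92/6.33 = 0.61927
Need k ≥ ln(10^-6) / ln(0.61927) = -13.8155 / -0.4792 ≈ 28.830
Smallest integer k satisfying the bound: 29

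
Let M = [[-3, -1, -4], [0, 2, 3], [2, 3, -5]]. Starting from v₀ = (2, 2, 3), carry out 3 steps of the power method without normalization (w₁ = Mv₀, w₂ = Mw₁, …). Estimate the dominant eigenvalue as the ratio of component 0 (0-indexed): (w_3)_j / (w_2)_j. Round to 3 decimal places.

λ ≈ -4.597

w1 = Mv₀ = ((-3)·2 + (-1)·2 + (-4)·3; 0·2 + 2·2 + 3·3; 2·2 + 3·2 + (-5)·3) = (-20, 13, -5)
w2 = Mw1 = ((-3)·(-20) + (-1)·13 + (-4)·(-5); 0·(-20) + 2·13 + 3·(-5); 2·(-20) + 3·13 + (-5)·(-5)) = (67, 11, 24)
w3 = Mw2 = (-308, 94, 47)
Ratio at component: -308 / 67 = -4.597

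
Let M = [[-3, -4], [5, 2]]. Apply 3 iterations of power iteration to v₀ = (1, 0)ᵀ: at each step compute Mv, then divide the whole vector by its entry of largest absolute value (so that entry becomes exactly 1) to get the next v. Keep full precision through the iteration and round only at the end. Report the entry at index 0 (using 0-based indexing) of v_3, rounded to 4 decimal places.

-0.8154

Mv0 = (-3.00000, 5.00000); divide by 5.00000 → v1 = (-0.60000, 1.00000)
Mv1 = (-2.20000, -1.00000); divide by -2.20000 → v2 = (1.00000, 0.45455)
Mv2 = (-4.81818, 5.90909); divide by 5.90909 → v3 = (-0.81538, 1.00000)
Requested entry of v3: 53/-65 = -0.8154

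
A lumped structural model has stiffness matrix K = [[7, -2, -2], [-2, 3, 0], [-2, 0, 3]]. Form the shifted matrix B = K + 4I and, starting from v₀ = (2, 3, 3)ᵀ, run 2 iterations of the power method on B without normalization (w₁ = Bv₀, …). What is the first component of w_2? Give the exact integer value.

B = K + 4I has rows (11, -2, -2); (-2, 7, 0); (-2, 0, 7)
w1 = Bv₀ = (11·2 + (-2)·3 + (-2)·3; (-2)·2 + 7·3 + 0·3; (-2)·2 + 0·3 + 7·3) = (10, 17, 17)
w2 = Bw1 = (11·10 + (-2)·17 + (-2)·17; (-2)·10 + 7·17 + 0·17; (-2)·10 + 0·17 + 7·17) = (42, 99, 99)
Requested component of w2: 42

42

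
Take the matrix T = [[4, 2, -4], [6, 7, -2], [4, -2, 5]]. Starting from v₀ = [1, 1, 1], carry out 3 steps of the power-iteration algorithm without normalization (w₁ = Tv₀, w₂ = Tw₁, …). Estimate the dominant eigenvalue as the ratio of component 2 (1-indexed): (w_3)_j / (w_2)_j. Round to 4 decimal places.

w1 = Tv₀ = (4·1 + 2·1 + (-4)·1; 6·1 + 7·1 + (-2)·1; 4·1 + (-2)·1 + 5·1) = (2, 11, 7)
w2 = Tw1 = (4·2 + 2·11 + (-4)·7; 6·2 + 7·11 + (-2)·7; 4·2 + (-2)·11 + 5·7) = (2, 75, 21)
w3 = Tw2 = (74, 495, -37)
Ratio at component: 495 / 75 = 6.6000

λ ≈ 6.6000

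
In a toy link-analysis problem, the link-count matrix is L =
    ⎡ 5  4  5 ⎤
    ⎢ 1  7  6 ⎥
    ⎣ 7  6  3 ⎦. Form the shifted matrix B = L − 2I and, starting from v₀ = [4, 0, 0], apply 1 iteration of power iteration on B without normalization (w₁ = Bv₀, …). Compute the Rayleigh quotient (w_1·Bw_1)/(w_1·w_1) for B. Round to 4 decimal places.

μ ≈ 7.3220

B = L − 2I has rows (3, 4, 5); (1, 5, 6); (7, 6, 1)
w1 = Bv₀ = (3·4 + 4·0 + 5·0; 1·4 + 5·0 + 6·0; 7·4 + 6·0 + 1·0) = (12, 4, 28)
Bw1 = (192, 200, 136)
w1·Bw1 = 6912; w1·w1 = 944; μ ≈ 6912/944 = 7.3220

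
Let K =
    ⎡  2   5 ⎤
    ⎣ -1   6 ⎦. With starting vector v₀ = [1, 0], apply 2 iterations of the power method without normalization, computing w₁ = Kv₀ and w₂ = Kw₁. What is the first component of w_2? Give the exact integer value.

-1

w1 = Kv₀ = (2·1 + 5·0; (-1)·1 + 6·0) = (2, -1)
w2 = Kw1 = (2·2 + 5·(-1); (-1)·2 + 6·(-1)) = (-1, -8)
The requested component of w2 is -1.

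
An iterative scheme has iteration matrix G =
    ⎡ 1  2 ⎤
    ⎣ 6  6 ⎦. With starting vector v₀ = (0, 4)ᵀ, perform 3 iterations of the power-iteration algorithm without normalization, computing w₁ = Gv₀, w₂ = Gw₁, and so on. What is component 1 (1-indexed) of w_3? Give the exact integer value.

w1 = Gv₀ = (1·0 + 2·4; 6·0 + 6·4) = (8, 24)
w2 = Gw1 = (1·8 + 2·24; 6·8 + 6·24) = (56, 192)
w3 = Gw2 = (440, 1488)
The requested component of w3 is 440.

440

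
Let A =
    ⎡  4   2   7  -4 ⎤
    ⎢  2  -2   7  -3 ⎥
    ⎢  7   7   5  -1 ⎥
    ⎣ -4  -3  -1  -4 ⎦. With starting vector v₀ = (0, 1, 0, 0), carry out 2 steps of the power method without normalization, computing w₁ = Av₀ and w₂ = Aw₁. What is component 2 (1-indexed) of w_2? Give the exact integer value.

66

w1 = Av₀ = (4·0 + 2·1 + 7·0 + (-4)·0; 2·0 + (-2)·1 + 7·0 + (-3)·0; 7·0 + 7·1 + 5·0 + (-1)·0; (-4)·0 + (-3)·1 + (-1)·0 + (-4)·0) = (2, -2, 7, -3)
w2 = Aw1 = (4·2 + 2·(-2) + 7·7 + (-4)·(-3); 2·2 + (-2)·(-2) + 7·7 + (-3)·(-3); 7·2 + 7·(-2) + 5·7 + (-1)·(-3); (-4)·2 + (-3)·(-2) + (-1)·7 + (-4)·(-3)) = (65, 66, 38, 3)
The requested component of w2 is 66.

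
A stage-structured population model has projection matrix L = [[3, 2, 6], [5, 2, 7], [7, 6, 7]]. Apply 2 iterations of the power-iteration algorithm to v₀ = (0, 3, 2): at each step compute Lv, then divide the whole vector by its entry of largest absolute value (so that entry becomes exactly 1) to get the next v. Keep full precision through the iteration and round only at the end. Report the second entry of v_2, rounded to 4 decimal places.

Lv0 = (18.00000, 20.00000, 32.00000); divide by 32.00000 → v1 = (0.56250, 0.62500, 1.00000)
Lv1 = (8.93750, 11.06250, 14.68750); divide by 14.68750 → v2 = (0.60851, 0.75319, 1.00000)
Requested entry of v2: 354/470 = 0.7532

0.7532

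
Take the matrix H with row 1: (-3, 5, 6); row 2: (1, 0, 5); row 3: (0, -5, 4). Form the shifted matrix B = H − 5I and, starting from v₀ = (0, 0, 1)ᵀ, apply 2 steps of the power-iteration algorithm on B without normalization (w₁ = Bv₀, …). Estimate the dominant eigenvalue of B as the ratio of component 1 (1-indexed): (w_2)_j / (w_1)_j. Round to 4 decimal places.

μ ≈ -4.8333

B = H − 5I has rows (-8, 5, 6); (1, -5, 5); (0, -5, -1)
w1 = Bv₀ = ((-8)·0 + 5·0 + 6·1; 1·0 + (-5)·0 + 5·1; 0·0 + (-5)·0 + (-1)·1) = (6, 5, -1)
w2 = Bw1 = ((-8)·6 + 5·5 + 6·(-1); 1·6 + (-5)·5 + 5·(-1); 0·6 + (-5)·5 + (-1)·(-1)) = (-29, -24, -24)
Ratio: -29/6 = -4.8333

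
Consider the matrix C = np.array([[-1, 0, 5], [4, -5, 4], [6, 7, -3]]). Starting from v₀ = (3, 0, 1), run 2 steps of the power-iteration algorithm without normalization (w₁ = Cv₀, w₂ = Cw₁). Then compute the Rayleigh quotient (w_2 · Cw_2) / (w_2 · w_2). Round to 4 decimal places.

w1 = Cv₀ = ((-1)·3 + 0·0 + 5·1; 4·3 + (-5)·0 + 4·1; 6·3 + 7·0 + (-3)·1) = (2, 16, 15)
w2 = Cw1 = ((-1)·2 + 0·16 + 5·15; 4·2 + (-5)·16 + 4·15; 6·2 + 7·16 + (-3)·15) = (73, -12, 79)
Cw2 = (322, 668, 117)
w2·Cw2 = 73·322 + (-12)·668 + 79·117 = 24733; w2·w2 = 73·73 + (-12)·(-12) + 79·79 = 11714
λ ≈ 24733/11714 = 2.1114

2.1114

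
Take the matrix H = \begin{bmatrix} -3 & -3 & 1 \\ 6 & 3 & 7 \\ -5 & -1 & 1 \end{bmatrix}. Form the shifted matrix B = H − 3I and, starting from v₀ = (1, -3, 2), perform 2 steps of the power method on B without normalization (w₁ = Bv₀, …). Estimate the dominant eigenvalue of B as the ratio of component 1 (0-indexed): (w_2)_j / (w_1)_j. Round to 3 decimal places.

B = H − 3I has rows (-6, -3, 1); (6, 0, 7); (-5, -1, -2)
w1 = Bv₀ = ((-6)·1 + (-3)·(-3) + 1·2; 6·1 + 0·(-3) + 7·2; (-5)·1 + (-1)·(-3) + (-2)·2) = (5, 20, -6)
w2 = Bw1 = ((-6)·5 + (-3)·20 + 1·(-6); 6·5 + 0·20 + 7·(-6); (-5)·5 + (-1)·20 + (-2)·(-6)) = (-96, -12, -33)
Ratio: -12/20 = -0.600

-0.600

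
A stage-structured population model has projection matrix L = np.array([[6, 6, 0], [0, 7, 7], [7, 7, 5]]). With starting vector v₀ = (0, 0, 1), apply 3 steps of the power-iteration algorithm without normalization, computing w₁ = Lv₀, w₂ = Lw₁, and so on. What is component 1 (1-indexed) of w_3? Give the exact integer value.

756

w1 = Lv₀ = (6·0 + 6·0 + 0·1; 0·0 + 7·0 + 7·1; 7·0 + 7·0 + 5·1) = (0, 7, 5)
w2 = Lw1 = (6·0 + 6·7 + 0·5; 0·0 + 7·7 + 7·5; 7·0 + 7·7 + 5·5) = (42, 84, 74)
w3 = Lw2 = (756, 1106, 1252)
The requested component of w3 is 756.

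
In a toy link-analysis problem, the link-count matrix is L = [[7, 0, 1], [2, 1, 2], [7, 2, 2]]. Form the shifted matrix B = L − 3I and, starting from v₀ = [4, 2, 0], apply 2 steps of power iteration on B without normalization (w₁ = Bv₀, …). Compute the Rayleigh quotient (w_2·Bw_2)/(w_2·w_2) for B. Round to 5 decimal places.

B = L − 3I has rows (4, 0, 1); (2, -2, 2); (7, 2, -1)
w1 = Bv₀ = (4·4 + 0·2 + 1·0; 2·4 + (-2)·2 + 2·0; 7·4 + 2·2 + (-1)·0) = (16, 4, 32)
w2 = Bw1 = (4·16 + 0·4 + 1·32; 2·16 + (-2)·4 + 2·32; 7·16 + 2·4 + (-1)·32) = (96, 88, 88)
Bw2 = (472, 192, 760)
w2·Bw2 = 129088; w2·w2 = 24704; μ ≈ 129088/24704 = 5.22539

5.22539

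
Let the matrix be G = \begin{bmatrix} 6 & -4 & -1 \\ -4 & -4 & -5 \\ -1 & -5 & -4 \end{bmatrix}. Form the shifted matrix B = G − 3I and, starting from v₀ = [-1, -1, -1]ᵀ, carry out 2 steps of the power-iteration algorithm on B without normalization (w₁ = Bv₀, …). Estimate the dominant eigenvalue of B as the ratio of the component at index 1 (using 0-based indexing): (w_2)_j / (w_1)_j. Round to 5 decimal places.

-11.56250

B = G − 3I has rows (3, -4, -1); (-4, -7, -5); (-1, -5, -7)
w1 = Bv₀ = (3·(-1) + (-4)·(-1) + (-1)·(-1); (-4)·(-1) + (-7)·(-1) + (-5)·(-1); (-1)·(-1) + (-5)·(-1) + (-7)·(-1)) = (2, 16, 13)
w2 = Bw1 = (3·2 + (-4)·16 + (-1)·13; (-4)·2 + (-7)·16 + (-5)·13; (-1)·2 + (-5)·16 + (-7)·13) = (-71, -185, -173)
Ratio: -185/16 = -11.56250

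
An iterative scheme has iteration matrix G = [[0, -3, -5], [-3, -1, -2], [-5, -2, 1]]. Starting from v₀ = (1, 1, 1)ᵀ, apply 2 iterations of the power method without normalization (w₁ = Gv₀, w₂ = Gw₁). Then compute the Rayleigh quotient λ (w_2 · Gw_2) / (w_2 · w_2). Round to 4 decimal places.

λ ≈ -6.7193

w1 = Gv₀ = (0·1 + (-3)·1 + (-5)·1; (-3)·1 + (-1)·1 + (-2)·1; (-5)·1 + (-2)·1 + 1·1) = (-8, -6, -6)
w2 = Gw1 = (0·(-8) + (-3)·(-6) + (-5)·(-6); (-3)·(-8) + (-1)·(-6) + (-2)·(-6); (-5)·(-8) + (-2)·(-6) + 1·(-6)) = (48, 42, 46)
Gw2 = (-356, -278, -278)
w2·Gw2 = 48·(-356) + 42·(-278) + 46·(-278) = -41552; w2·w2 = 48·48 + 42·42 + 46·46 = 6184
λ ≈ -41552/6184 = -6.7193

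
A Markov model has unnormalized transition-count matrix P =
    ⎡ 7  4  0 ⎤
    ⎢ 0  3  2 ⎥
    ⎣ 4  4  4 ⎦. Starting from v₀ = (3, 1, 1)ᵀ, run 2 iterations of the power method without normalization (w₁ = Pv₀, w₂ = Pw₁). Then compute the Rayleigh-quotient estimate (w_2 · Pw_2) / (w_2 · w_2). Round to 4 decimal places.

8.6385

w1 = Pv₀ = (7·3 + 4·1 + 0·1; 0·3 + 3·1 + 2·1; 4·3 + 4·1 + 4·1) = (25, 5, 20)
w2 = Pw1 = (7·25 + 4·5 + 0·20; 0·25 + 3·5 + 2·20; 4·25 + 4·5 + 4·20) = (195, 55, 200)
Pw2 = (1585, 565, 1800)
w2·Pw2 = 195·1585 + 55·565 + 200·1800 = 700150; w2·w2 = 195·195 + 55·55 + 200·200 = 81050
λ ≈ 700150/81050 = 8.6385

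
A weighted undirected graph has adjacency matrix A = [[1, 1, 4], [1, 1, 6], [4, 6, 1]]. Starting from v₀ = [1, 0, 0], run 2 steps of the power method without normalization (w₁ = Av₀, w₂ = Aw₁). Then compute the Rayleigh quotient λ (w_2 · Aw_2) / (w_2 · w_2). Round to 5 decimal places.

w1 = Av₀ = (1, 1, 4)
w2 = Aw1 = (18, 26, 14)
Aw2 = (100, 128, 242)
w2·Aw2 = 18·100 + 26·128 + 14·242 = 8516; w2·w2 = 18·18 + 26·26 + 14·14 = 1196
λ ≈ 8516/1196 = 7.12040

7.12040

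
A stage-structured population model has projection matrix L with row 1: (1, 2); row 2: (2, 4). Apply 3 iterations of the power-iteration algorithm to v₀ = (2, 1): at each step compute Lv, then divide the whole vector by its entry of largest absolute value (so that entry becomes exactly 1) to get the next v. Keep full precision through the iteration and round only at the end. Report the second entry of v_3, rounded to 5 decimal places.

Lv0 = (4.000000, 8.000000); divide by 8.000000 → v1 = (0.500000, 1.000000)
Lv1 = (2.500000, 5.000000); divide by 5.000000 → v2 = (0.500000, 1.000000)
Lv2 = (2.500000, 5.000000); divide by 5.000000 → v3 = (0.500000, 1.000000)
Requested entry of v3: 200/200 = 1.00000

1.00000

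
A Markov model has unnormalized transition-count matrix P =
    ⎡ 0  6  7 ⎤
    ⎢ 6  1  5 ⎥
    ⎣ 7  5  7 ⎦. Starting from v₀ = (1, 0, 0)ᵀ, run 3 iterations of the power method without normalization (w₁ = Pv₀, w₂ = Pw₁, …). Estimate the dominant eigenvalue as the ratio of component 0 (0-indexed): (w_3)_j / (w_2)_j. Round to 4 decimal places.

9.4000

w1 = Pv₀ = (0, 6, 7)
w2 = Pw1 = (85, 41, 79)
w3 = Pw2 = (799, 946, 1353)
Ratio at component: 799 / 85 = 9.4000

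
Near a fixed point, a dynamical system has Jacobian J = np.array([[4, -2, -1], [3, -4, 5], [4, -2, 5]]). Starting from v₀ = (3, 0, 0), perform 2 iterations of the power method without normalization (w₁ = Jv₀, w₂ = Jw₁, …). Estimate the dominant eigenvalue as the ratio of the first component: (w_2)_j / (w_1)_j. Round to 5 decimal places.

λ ≈ 1.50000

w1 = Jv₀ = (12, 9, 12)
w2 = Jw1 = (18, 60, 90)
Ratio at component: 18 / 12 = 1.50000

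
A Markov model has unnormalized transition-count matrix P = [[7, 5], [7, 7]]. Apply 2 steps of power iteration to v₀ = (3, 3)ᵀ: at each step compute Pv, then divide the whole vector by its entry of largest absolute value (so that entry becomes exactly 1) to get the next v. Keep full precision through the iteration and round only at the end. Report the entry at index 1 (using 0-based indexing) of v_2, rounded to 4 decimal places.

Pv0 = (36.00000, 42.00000); divide by 42.00000 → v1 = (0.85714, 1.00000)
Pv1 = (11.00000, 13.00000); divide by 13.00000 → v2 = (0.84615, 1.00000)
Requested entry of v2: 546/546 = 1.0000

1.0000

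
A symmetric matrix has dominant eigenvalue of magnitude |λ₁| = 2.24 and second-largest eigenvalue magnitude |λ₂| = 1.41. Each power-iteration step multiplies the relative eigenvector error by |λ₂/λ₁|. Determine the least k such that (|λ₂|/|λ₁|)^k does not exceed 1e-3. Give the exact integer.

15

|λ₂/λ₁| = 1.41/2.24 = 0.62946
Need k ≥ ln(1e-3) / ln(0.62946) = -6.9078 / -0.4629 ≈ 14.923
Smallest integer k satisfying the bound: 15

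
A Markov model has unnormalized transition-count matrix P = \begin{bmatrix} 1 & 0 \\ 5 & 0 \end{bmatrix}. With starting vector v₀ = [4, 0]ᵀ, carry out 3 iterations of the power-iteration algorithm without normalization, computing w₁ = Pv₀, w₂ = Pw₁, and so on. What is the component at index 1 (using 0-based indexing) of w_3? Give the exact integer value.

20

w1 = Pv₀ = (4, 20)
w2 = Pw1 = (4, 20)
w3 = Pw2 = (4, 20)
The requested component of w3 is 20.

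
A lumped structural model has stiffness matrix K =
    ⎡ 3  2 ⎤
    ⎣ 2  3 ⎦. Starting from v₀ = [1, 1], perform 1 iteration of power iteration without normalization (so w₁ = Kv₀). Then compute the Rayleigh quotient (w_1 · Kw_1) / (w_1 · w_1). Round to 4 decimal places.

λ ≈ 5.0000

w1 = Kv₀ = (3·1 + 2·1; 2·1 + 3·1) = (5, 5)
Kw1 = (25, 25)
w1·Kw1 = 5·25 + 5·25 = 250; w1·w1 = 5·5 + 5·5 = 50
λ ≈ 250/50 = 5.0000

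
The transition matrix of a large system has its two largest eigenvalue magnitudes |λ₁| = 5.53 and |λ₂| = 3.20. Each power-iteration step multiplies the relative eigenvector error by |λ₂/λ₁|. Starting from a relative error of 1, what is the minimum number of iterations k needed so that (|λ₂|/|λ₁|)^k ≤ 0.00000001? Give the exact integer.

34

|λ₂/λ₁| = 3.20/5.53 = 0.57866
Need k ≥ ln(0.00000001) / ln(0.57866) = -18.4207 / -0.5470 ≈ 33.674
Smallest integer k satisfying the bound: 34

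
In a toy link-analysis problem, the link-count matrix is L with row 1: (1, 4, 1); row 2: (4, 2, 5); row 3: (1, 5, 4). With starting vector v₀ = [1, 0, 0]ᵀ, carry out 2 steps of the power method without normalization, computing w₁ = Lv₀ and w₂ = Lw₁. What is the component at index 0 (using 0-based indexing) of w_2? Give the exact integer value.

18

w1 = Lv₀ = (1, 4, 1)
w2 = Lw1 = (18, 17, 25)
The requested component of w2 is 18.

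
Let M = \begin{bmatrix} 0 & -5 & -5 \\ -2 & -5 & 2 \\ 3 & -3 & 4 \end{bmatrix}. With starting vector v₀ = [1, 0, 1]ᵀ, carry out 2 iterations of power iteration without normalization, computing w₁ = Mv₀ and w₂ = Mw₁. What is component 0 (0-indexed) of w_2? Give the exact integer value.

w1 = Mv₀ = (-5, 0, 7)
w2 = Mw1 = (-35, 24, 13)
The requested component of w2 is -35.

-35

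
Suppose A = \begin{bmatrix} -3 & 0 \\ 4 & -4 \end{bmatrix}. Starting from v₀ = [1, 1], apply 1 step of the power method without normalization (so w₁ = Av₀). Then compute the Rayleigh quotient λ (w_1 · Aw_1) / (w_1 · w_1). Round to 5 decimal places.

w1 = Av₀ = ((-3)·1 + 0·1; 4·1 + (-4)·1) = (-3, 0)
Aw1 = (9, -12)
w1·Aw1 = (-3)·9 + 0·(-12) = -27; w1·w1 = (-3)·(-3) + 0·0 = 9
λ ≈ -27/9 = -3.00000

λ ≈ -3.00000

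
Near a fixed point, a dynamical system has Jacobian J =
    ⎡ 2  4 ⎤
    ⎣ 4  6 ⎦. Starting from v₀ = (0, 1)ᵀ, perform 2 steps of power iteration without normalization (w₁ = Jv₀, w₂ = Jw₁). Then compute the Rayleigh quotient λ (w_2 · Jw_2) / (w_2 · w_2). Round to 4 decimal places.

8.4721

w1 = Jv₀ = (2·0 + 4·1; 4·0 + 6·1) = (4, 6)
w2 = Jw1 = (2·4 + 4·6; 4·4 + 6·6) = (32, 52)
Jw2 = (272, 440)
w2·Jw2 = 32·272 + 52·440 = 31584; w2·w2 = 32·32 + 52·52 = 3728
λ ≈ 31584/3728 = 8.4721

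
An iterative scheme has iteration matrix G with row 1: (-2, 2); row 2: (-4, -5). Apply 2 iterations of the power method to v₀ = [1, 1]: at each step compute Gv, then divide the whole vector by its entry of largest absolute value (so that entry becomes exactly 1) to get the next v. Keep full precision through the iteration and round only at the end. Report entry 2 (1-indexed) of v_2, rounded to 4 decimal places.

Gv0 = (0.00000, -9.00000); divide by -9.00000 → v1 = (0.00000, 1.00000)
Gv1 = (2.00000, -5.00000); divide by -5.00000 → v2 = (-0.40000, 1.00000)
Requested entry of v2: 45/45 = 1.0000

1.0000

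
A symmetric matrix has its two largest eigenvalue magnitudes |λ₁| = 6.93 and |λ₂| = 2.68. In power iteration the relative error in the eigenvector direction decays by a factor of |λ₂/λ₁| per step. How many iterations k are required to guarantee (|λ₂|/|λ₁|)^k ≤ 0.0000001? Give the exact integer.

|λ₂/λ₁| = 2.68/6.93 = 0.38672
Need k ≥ ln(0.0000001) / ln(0.38672) = -16.1181 / -0.9500 ≈ 16.966
Smallest integer k satisfying the bound: 17

17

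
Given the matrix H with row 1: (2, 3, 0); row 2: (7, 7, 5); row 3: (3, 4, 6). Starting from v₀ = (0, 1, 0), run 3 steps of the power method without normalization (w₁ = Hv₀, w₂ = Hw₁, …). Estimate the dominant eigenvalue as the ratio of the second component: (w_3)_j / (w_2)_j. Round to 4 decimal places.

w1 = Hv₀ = (2·0 + 3·1 + 0·0; 7·0 + 7·1 + 5·0; 3·0 + 4·1 + 6·0) = (3, 7, 4)
w2 = Hw1 = (2·3 + 3·7 + 0·4; 7·3 + 7·7 + 5·4; 3·3 + 4·7 + 6·4) = (27, 90, 61)
w3 = Hw2 = (324, 1124, 807)
Ratio at component: 1124 / 90 = 12.4889

λ ≈ 12.4889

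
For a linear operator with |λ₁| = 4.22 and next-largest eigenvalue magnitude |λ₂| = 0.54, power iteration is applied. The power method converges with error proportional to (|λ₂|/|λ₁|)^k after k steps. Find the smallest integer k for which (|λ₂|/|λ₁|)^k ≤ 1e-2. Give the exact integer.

3

|λ₂/λ₁| = 0.54/4.22 = 0.12796
Need k ≥ ln(1e-2) / ln(0.12796) = -4.6052 / -2.0560 ≈ 2.240
Smallest integer k satisfying the bound: 3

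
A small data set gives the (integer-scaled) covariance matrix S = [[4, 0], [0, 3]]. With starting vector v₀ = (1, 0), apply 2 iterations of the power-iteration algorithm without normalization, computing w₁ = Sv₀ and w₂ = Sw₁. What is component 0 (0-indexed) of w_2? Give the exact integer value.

w1 = Sv₀ = (4·1 + 0·0; 0·1 + 3·0) = (4, 0)
w2 = Sw1 = (4·4 + 0·0; 0·4 + 3·0) = (16, 0)
The requested component of w2 is 16.

16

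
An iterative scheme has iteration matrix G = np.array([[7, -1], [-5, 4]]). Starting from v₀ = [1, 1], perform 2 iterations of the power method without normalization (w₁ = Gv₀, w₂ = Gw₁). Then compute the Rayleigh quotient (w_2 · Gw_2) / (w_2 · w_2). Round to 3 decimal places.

w1 = Gv₀ = (7·1 + (-1)·1; (-5)·1 + 4·1) = (6, -1)
w2 = Gw1 = (7·6 + (-1)·(-1); (-5)·6 + 4·(-1)) = (43, -34)
Gw2 = (335, -351)
w2·Gw2 = 43·335 + (-34)·(-351) = 26339; w2·w2 = 43·43 + (-34)·(-34) = 3005
λ ≈ 26339/3005 = 8.765

λ ≈ 8.765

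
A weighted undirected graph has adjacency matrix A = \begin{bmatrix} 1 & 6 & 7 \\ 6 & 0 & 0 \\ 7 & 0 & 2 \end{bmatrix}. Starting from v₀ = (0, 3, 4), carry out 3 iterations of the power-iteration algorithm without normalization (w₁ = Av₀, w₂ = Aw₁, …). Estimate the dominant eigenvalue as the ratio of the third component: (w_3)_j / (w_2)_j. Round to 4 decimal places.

λ ≈ 4.1124

w1 = Av₀ = (1·0 + 6·3 + 7·4; 6·0 + 0·3 + 0·4; 7·0 + 0·3 + 2·4) = (46, 0, 8)
w2 = Aw1 = (1·46 + 6·0 + 7·8; 6·46 + 0·0 + 0·8; 7·46 + 0·0 + 2·8) = (102, 276, 338)
w3 = Aw2 = (4124, 612, 1390)
Ratio at component: 1390 / 338 = 4.1124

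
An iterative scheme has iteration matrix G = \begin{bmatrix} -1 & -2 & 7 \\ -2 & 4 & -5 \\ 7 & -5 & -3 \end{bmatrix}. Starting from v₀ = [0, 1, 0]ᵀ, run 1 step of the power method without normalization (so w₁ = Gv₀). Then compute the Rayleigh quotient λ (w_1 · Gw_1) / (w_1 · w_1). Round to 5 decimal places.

w1 = Gv₀ = ((-1)·0 + (-2)·1 + 7·0; (-2)·0 + 4·1 + (-5)·0; 7·0 + (-5)·1 + (-3)·0) = (-2, 4, -5)
Gw1 = (-41, 45, -19)
w1·Gw1 = (-2)·(-41) + 4·45 + (-5)·(-19) = 357; w1·w1 = (-2)·(-2) + 4·4 + (-5)·(-5) = 45
λ ≈ 357/45 = 7.93333

7.93333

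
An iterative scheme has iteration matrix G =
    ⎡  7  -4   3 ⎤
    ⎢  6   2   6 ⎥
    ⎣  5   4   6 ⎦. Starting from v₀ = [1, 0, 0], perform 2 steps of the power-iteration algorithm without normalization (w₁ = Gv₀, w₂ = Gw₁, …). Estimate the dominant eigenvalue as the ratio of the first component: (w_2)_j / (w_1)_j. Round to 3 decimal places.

w1 = Gv₀ = (7·1 + (-4)·0 + 3·0; 6·1 + 2·0 + 6·0; 5·1 + 4·0 + 6·0) = (7, 6, 5)
w2 = Gw1 = (7·7 + (-4)·6 + 3·5; 6·7 + 2·6 + 6·5; 5·7 + 4·6 + 6·5) = (40, 84, 89)
Ratio at component: 40 / 7 = 5.714

λ ≈ 5.714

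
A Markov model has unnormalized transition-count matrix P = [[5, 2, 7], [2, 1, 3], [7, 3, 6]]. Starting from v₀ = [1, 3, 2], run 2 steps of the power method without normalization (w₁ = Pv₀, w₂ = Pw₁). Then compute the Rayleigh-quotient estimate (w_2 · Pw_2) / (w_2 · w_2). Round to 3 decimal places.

w1 = Pv₀ = (25, 11, 28)
w2 = Pw1 = (343, 145, 376)
Pw2 = (4637, 1959, 5092)
w2·Pw2 = 343·4637 + 145·1959 + 376·5092 = 3789138; w2·w2 = 343·343 + 145·145 + 376·376 = 280050
λ ≈ 3789138/280050 = 13.530

13.530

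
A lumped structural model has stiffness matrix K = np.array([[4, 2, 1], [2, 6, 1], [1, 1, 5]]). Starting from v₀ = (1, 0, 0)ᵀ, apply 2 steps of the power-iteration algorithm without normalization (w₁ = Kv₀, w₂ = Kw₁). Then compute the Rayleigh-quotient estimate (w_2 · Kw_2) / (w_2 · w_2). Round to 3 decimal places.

λ ≈ 7.680

w1 = Kv₀ = (4·1 + 2·0 + 1·0; 2·1 + 6·0 + 1·0; 1·1 + 1·0 + 5·0) = (4, 2, 1)
w2 = Kw1 = (4·4 + 2·2 + 1·1; 2·4 + 6·2 + 1·1; 1·4 + 1·2 + 5·1) = (21, 21, 11)
Kw2 = (137, 179, 97)
w2·Kw2 = 21·137 + 21·179 + 11·97 = 7703; w2·w2 = 21·21 + 21·21 + 11·11 = 1003
λ ≈ 7703/1003 = 7.680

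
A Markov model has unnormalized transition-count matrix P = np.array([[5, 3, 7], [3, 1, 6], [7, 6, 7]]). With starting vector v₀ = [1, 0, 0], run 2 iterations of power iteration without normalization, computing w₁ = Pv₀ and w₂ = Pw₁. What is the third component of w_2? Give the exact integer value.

102

w1 = Pv₀ = (5, 3, 7)
w2 = Pw1 = (83, 60, 102)
The requested component of w2 is 102.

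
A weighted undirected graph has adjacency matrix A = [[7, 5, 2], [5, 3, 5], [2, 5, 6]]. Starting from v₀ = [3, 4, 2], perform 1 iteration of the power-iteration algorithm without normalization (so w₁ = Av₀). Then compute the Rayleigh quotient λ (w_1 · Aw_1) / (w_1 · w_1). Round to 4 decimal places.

w1 = Av₀ = (7·3 + 5·4 + 2·2; 5·3 + 3·4 + 5·2; 2·3 + 5·4 + 6·2) = (45, 37, 38)
Aw1 = (576, 526, 503)
w1·Aw1 = 45·576 + 37·526 + 38·503 = 64496; w1·w1 = 45·45 + 37·37 + 38·38 = 4838
λ ≈ 64496/4838 = 13.3311

λ ≈ 13.3311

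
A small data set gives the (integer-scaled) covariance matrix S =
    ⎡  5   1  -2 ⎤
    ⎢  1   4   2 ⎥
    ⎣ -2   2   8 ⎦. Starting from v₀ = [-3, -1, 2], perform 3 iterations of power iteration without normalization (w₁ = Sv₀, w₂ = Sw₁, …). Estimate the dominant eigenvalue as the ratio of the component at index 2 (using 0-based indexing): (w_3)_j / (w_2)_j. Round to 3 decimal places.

λ ≈ 9.557

w1 = Sv₀ = (-20, -3, 20)
w2 = Sw1 = (-143, 8, 194)
w3 = Sw2 = (-1095, 277, 1854)
Ratio at component: 1854 / 194 = 9.557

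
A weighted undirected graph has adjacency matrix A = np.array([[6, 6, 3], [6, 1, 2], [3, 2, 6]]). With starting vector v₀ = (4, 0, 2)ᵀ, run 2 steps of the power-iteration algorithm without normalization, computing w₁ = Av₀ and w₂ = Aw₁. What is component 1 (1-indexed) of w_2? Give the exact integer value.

w1 = Av₀ = (6·4 + 6·0 + 3·2; 6·4 + 1·0 + 2·2; 3·4 + 2·0 + 6·2) = (30, 28, 24)
w2 = Aw1 = (6·30 + 6·28 + 3·24; 6·30 + 1·28 + 2·24; 3·30 + 2·28 + 6·24) = (420, 256, 290)
The requested component of w2 is 420.

420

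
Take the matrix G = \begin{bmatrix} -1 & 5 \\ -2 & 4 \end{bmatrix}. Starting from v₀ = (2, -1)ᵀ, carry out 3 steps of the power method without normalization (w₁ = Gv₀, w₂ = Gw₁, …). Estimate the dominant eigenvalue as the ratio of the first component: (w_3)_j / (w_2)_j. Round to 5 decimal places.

1.72727

w1 = Gv₀ = (-7, -8)
w2 = Gw1 = (-33, -18)
w3 = Gw2 = (-57, -6)
Ratio at component: -57 / -33 = 1.72727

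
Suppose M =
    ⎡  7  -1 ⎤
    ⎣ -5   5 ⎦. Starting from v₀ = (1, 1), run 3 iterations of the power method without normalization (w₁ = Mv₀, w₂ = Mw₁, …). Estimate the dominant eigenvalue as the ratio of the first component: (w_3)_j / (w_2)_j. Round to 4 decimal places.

w1 = Mv₀ = (7·1 + (-1)·1; (-5)·1 + 5·1) = (6, 0)
w2 = Mw1 = (7·6 + (-1)·0; (-5)·6 + 5·0) = (42, -30)
w3 = Mw2 = (324, -360)
Ratio at component: 324 / 42 = 7.7143

7.7143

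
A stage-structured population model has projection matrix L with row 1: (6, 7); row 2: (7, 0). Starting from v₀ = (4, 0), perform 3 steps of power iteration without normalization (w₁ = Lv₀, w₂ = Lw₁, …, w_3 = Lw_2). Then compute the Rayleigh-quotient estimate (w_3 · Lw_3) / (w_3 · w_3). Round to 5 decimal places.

10.57115

w1 = Lv₀ = (24, 28)
w2 = Lw1 = (340, 168)
w3 = Lw2 = (3216, 2380)
Lw3 = (35956, 22512)
w3·Lw3 = 3216·35956 + 2380·22512 = 169213056; w3·w3 = 3216·3216 + 2380·2380 = 16007056
λ ≈ 169213056/16007056 = 10.57115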